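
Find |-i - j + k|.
√3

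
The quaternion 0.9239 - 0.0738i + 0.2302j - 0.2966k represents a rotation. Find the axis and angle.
axis = (-0.1929, 0.6016, -0.7751), θ = π/4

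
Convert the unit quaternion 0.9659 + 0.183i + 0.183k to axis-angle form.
axis = (√2/2, 0, √2/2), θ = π/6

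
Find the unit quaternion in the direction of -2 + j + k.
-0.8165 + 0.4082j + 0.4082k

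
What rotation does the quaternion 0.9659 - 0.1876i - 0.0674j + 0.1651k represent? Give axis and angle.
axis = (-0.7248, -0.2604, 0.6379), θ = π/6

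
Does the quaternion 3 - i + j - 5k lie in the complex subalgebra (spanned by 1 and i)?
No. The quaternion 3 - i + j - 5k has j-coefficient y = 1 and k-coefficient z = -5, not both zero, so it does not lie in the complex subalgebra spanned by 1 and i.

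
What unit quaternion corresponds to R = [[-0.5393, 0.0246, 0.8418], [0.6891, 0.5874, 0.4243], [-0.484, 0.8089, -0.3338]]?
0.4226 + 0.2275i + 0.7843j + 0.3931k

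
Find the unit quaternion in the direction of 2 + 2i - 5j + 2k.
0.3288 + 0.3288i - 0.822j + 0.3288k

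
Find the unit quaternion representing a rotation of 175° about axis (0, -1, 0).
0.0436 - 0.999j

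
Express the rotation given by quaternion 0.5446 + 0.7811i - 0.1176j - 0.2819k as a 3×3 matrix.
[[0.8134, 0.1233, -0.5685], [-0.4908, -0.3792, -0.7845], [-0.3123, 0.9171, -0.2479]]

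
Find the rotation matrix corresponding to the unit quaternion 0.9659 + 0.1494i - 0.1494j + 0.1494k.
[[0.9107, -0.3333, -0.244], [0.244, 0.9107, -0.3333], [0.3333, 0.244, 0.9107]]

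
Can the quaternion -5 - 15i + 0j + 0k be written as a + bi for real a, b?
Yes. The quaternion -5 - 15i has j- and k-coefficients y = z = 0, so it lies in the complex subalgebra spanned by 1 and i.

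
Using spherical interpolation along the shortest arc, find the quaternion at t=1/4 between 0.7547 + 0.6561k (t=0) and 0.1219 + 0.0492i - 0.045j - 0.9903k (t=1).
0.5737 - 0.0144i + 0.0131j + 0.8188k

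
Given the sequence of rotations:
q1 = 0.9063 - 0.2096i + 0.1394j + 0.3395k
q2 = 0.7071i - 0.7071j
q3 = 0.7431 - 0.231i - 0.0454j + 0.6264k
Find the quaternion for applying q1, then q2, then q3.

q2 · q1 = 0.2468 + 0.4008i - 0.8809j - 0.0496k
q3 · q2 · q1 = 0.2671 + 0.7949i - 0.4262j + 0.3394k
0.2671 + 0.7949i - 0.4262j + 0.3394k


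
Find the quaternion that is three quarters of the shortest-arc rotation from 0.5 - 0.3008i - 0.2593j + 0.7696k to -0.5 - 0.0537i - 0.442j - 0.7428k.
0.5327 - 0.0412i + 0.2763j + 0.7989k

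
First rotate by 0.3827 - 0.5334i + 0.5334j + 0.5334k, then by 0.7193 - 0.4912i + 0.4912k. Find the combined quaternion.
-0.2487 - 0.8337i + 0.3837j + 0.3097k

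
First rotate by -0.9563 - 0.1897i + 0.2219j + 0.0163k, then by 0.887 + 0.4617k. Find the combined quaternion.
-0.8558 - 0.2707i + 0.1092j - 0.4271k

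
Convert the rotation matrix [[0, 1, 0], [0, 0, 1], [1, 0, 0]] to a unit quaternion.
-0.5 + 0.5i + 0.5j + 0.5k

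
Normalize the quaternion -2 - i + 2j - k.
-0.6325 - 0.3162i + 0.6325j - 0.3162k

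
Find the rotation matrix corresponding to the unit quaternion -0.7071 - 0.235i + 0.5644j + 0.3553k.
[[0.1104, 0.2372, -0.9652], [-0.7677, 0.6371, 0.0687], [0.6312, 0.7334, 0.2525]]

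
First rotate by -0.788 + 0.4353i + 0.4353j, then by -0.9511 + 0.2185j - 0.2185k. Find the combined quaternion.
0.6544 - 0.3189i - 0.6813j + 0.0771k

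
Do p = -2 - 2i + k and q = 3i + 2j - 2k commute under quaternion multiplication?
No: pq = 8 - 8i - 5j ≠ 8 - 4i - 3j + 8k = qp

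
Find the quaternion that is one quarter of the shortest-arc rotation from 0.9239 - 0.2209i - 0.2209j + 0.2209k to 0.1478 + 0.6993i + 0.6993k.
0.8728 + 0.0515i - 0.1962j + 0.4438k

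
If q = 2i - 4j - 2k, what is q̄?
-2i + 4j + 2k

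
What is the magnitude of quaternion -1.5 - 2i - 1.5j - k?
3.082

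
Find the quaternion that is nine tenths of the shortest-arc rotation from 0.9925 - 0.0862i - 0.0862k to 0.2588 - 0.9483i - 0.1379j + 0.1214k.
0.3753 - 0.9117i - 0.1309j + 0.104k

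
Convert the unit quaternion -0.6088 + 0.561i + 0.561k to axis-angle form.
axis = (√2/2, 0, √2/2), θ = 255°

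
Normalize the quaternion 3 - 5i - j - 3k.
0.4523 - 0.7538i - 0.1508j - 0.4523k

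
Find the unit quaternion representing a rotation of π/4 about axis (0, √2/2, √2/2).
0.9239 + 0.2706j + 0.2706k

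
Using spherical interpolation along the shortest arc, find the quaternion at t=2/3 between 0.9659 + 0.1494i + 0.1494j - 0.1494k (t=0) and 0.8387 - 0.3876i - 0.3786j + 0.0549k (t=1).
0.9516 - 0.2202i - 0.2138j - 0.0161k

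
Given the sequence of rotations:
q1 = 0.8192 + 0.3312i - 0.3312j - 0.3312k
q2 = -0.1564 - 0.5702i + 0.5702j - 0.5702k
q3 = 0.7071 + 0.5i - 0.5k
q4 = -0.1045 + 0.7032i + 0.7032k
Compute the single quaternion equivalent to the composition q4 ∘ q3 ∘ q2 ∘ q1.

q2 · q1 = 0.0607 - 0.8966i + 0.1412j - 0.4153k
q3 · q2 · q1 = 0.2836 - 0.533i + 0.7558j - 0.2534k
q4 · q3 · q2 · q1 = 0.5234 - 0.2764i - 0.2756j + 0.7574k
0.5234 - 0.2764i - 0.2756j + 0.7574k


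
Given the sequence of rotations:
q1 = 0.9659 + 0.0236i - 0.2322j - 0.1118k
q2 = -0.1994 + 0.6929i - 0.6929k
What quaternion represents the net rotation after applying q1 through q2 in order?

q2 · q1 = -0.2864 + 0.5037i + 0.1074j - 0.8079k
-0.2864 + 0.5037i + 0.1074j - 0.8079k


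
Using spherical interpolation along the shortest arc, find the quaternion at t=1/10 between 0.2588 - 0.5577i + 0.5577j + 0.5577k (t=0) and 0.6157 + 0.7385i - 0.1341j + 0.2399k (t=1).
0.1633 - 0.6406i + 0.5561j + 0.5038k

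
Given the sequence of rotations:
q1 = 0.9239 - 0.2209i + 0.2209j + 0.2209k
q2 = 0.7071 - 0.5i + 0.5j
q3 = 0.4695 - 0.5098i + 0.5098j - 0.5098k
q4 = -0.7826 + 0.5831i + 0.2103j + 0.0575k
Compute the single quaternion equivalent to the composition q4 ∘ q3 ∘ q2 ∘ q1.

q2 · q1 = 0.4324 - 0.5077i + 0.7286j + 0.1562k
q3 · q2 · q1 = -0.3476 - 0.0077i + 0.901j - 0.2597k
q4 · q3 · q2 · q1 = 0.102 - 0.3031i - 0.6272j + 0.7102k
0.102 - 0.3031i - 0.6272j + 0.7102k


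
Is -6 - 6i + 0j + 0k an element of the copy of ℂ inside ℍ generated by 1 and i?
Yes. The quaternion -6 - 6i has j- and k-coefficients y = z = 0, so it lies in the complex subalgebra spanned by 1 and i.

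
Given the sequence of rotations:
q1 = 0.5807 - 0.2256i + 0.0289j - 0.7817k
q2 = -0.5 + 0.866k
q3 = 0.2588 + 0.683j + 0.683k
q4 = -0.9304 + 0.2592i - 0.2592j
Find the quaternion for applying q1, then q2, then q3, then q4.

q2 · q1 = 0.3866 + 0.0878i - 0.2098j + 0.8937k
q3 · q2 · q1 = -0.3671 + 0.7764i + 0.2697j + 0.4354k
q4 · q3 · q2 · q1 = 0.2102 - 0.9304i - 0.2686j - 0.1339k
0.2102 - 0.9304i - 0.2686j - 0.1339k


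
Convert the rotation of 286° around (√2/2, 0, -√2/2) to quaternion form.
-0.7986 + 0.4255i - 0.4255k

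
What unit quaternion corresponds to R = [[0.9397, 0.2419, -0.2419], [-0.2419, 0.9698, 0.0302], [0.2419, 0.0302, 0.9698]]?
0.9848 - 0.1228j - 0.1228k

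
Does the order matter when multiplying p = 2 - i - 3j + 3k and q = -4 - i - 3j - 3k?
Yes: pq = -9 + 20i - 18k ≠ -9 - 16i + 12j - 18k = qp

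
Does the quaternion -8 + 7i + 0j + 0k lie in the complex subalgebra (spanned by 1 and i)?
Yes. The quaternion -8 + 7i has j- and k-coefficients y = z = 0, so it lies in the complex subalgebra spanned by 1 and i.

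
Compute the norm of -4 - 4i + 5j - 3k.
√66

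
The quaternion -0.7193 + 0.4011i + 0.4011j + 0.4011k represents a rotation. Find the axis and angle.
axis = (√3/3, √3/3, √3/3), θ = 272°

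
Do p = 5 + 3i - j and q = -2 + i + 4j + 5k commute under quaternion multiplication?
No: pq = -9 - 6i + 7j + 38k ≠ -9 + 4i + 37j + 12k = qp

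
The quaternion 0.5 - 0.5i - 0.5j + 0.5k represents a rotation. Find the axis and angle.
axis = (-√3/3, -√3/3, √3/3), θ = 2π/3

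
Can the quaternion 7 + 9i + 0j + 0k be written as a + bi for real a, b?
Yes. The quaternion 7 + 9i has j- and k-coefficients y = z = 0, so it lies in the complex subalgebra spanned by 1 and i.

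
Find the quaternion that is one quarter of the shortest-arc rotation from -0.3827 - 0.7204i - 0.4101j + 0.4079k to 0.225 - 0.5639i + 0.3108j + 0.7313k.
-0.2455 - 0.7584i - 0.2422j + 0.553k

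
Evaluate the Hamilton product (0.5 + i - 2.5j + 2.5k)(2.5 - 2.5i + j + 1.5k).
2.5 - 5i - 13.5j + 1.75k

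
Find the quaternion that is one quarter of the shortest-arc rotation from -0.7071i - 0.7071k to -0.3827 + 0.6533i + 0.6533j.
0.1162 - 0.7802i - 0.1984j - 0.5818k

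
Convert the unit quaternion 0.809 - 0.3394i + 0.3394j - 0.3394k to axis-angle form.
axis = (-√3/3, √3/3, -√3/3), θ = 72°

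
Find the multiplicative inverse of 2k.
-0.5k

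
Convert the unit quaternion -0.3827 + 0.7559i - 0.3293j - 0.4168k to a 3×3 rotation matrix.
[[0.4357, -0.8169, -0.3781], [-0.1788, -0.4902, 0.8531], [-0.8822, -0.3041, -0.3596]]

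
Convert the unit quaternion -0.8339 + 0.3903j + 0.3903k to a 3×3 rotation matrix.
[[0.3907, 0.6509, -0.6509], [-0.6509, 0.6953, 0.3047], [0.6509, 0.3047, 0.6953]]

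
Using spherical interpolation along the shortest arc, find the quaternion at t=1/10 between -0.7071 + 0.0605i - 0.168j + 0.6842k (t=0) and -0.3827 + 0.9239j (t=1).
-0.7436 + 0.0588i - 0.0285j + 0.6654k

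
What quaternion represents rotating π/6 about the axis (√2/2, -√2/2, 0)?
0.9659 + 0.183i - 0.183j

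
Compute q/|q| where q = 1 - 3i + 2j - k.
0.2582 - 0.7746i + 0.5164j - 0.2582k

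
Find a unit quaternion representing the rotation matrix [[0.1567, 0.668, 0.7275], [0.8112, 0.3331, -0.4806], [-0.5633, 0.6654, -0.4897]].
0.5 + 0.573i + 0.6454j + 0.0716k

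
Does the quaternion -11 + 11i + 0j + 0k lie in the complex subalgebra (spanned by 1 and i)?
Yes. The quaternion -11 + 11i has j- and k-coefficients y = z = 0, so it lies in the complex subalgebra spanned by 1 and i.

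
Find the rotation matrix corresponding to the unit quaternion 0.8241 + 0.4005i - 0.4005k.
[[0.6792, 0.6601, -0.3208], [-0.6601, 0.3584, -0.6601], [-0.3208, 0.6601, 0.6792]]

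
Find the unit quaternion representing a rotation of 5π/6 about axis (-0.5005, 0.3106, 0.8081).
0.2588 - 0.4834i + 0.3j + 0.7806k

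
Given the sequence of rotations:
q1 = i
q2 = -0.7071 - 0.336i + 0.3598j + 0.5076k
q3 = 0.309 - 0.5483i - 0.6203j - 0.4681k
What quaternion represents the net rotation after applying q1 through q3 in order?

q2 · q1 = 0.336 - 0.7071i + 0.5076j - 0.3598k
q3 · q2 · q1 = -0.1374 + 0.0581i + 0.0821j - 0.9854k
-0.1374 + 0.0581i + 0.0821j - 0.9854k


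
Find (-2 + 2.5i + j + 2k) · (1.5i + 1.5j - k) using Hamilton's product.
-3.25 - 7i + 2.5j + 4.25k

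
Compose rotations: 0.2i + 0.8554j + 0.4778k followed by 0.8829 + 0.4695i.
-0.0939 + 0.1766i + 0.5309j + 0.8235k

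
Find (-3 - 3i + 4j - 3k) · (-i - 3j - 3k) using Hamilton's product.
-18i + 3j + 22k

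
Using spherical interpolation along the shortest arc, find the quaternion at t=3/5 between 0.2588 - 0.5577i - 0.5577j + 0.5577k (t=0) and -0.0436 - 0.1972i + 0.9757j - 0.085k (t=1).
0.1515 - 0.1285i - 0.9262j + 0.3204k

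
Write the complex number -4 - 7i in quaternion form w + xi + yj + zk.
-4 - 7i + 0j + 0k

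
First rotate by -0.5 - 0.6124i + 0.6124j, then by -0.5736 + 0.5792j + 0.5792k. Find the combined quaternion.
-0.0679 - 0.0034i - 0.9956j + 0.0651k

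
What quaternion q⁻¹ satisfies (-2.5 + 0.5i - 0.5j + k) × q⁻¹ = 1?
-0.3226 - 0.0645i + 0.0645j - 0.129k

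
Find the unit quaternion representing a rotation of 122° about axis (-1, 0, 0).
0.4848 - 0.8746i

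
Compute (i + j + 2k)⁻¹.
-0.1667i - 0.1667j - 0.3333k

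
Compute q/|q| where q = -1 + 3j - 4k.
-0.1961 + 0.5883j - 0.7845k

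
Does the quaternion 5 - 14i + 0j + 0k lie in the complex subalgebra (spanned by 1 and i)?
Yes. The quaternion 5 - 14i has j- and k-coefficients y = z = 0, so it lies in the complex subalgebra spanned by 1 and i.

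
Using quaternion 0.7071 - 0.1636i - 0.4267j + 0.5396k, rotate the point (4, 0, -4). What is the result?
(3.334, 4.527, -0.622)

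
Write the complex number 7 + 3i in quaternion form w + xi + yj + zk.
7 + 3i + 0j + 0k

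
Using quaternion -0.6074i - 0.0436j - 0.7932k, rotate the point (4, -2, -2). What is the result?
(-3.082, 2.066, 3.199)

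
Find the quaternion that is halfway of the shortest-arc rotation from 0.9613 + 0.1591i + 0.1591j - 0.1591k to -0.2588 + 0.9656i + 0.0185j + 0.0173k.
0.8245 - 0.545i + 0.095j - 0.1192k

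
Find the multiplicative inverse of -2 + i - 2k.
-0.2222 - 0.1111i + 0.2222k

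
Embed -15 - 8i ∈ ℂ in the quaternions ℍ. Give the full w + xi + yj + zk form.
-15 - 8i + 0j + 0k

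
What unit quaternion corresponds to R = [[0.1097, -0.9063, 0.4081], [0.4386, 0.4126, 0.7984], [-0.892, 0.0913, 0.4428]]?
0.7009 - 0.2522i + 0.4637j + 0.4797k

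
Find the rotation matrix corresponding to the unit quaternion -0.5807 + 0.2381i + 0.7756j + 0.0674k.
[[-0.2122, 0.4476, -0.8687], [0.2911, 0.8775, 0.3811], [0.9329, -0.172, -0.3165]]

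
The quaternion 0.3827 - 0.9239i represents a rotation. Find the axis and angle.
axis = (-1, 0, 0), θ = 3π/4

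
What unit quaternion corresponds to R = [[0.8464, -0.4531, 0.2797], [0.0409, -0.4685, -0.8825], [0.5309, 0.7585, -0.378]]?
0.5 + 0.8205i - 0.1256j + 0.247k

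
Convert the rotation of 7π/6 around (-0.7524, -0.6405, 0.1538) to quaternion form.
-0.2588 - 0.7268i - 0.6187j + 0.1486k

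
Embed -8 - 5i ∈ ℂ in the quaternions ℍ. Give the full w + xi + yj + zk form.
-8 - 5i + 0j + 0k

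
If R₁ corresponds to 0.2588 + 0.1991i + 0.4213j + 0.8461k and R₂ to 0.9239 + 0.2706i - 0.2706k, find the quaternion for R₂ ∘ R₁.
0.4142 + 0.368i + 0.1064j + 0.8257k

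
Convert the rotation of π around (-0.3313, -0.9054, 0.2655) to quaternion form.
-0.3313i - 0.9054j + 0.2655k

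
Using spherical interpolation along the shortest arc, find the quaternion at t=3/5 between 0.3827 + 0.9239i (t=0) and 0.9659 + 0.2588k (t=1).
0.8708 + 0.4564i + 0.1827k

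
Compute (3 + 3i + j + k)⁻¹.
0.15 - 0.15i - 0.05j - 0.05k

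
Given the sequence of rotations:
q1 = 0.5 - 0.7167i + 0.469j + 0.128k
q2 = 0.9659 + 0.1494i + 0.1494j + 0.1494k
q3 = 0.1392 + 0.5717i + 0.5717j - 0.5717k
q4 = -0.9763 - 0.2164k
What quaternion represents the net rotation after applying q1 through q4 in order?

q2 · q1 = 0.5008 - 0.6685i + 0.4015j + 0.3755k
q3 · q2 · q1 = 0.437 + 0.6375i + 0.5097j + 0.3777k
q4 · q3 · q2 · q1 = -0.3449 - 0.5121i - 0.6356j - 0.4633k
-0.3449 - 0.5121i - 0.6356j - 0.4633k


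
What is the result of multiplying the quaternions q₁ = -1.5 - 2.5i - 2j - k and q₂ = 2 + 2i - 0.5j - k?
-6.5i - 7.75j + 4.75k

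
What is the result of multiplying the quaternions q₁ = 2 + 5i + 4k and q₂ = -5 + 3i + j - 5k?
-5 - 23i + 39j - 25k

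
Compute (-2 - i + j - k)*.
-2 + i - j + k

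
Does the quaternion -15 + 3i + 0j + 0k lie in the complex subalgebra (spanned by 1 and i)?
Yes. The quaternion -15 + 3i has j- and k-coefficients y = z = 0, so it lies in the complex subalgebra spanned by 1 and i.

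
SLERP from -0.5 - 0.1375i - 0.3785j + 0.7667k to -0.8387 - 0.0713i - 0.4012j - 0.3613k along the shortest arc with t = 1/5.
-0.6642 - 0.1409i - 0.4415j + 0.5866k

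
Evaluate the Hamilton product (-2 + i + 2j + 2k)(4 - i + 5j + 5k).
-27 + 6i - 9j + 5k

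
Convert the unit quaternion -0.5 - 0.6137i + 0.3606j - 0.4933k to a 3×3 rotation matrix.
[[0.2532, -0.9359, 0.2449], [0.0507, -0.2399, -0.9695], [0.9661, 0.2579, -0.0133]]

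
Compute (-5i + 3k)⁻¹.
0.1471i - 0.0882k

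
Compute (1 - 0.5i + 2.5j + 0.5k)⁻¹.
0.129 + 0.0645i - 0.3226j - 0.0645k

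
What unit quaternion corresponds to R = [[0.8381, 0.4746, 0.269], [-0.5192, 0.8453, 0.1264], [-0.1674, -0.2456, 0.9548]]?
0.9537 - 0.0975i + 0.1144j - 0.2605k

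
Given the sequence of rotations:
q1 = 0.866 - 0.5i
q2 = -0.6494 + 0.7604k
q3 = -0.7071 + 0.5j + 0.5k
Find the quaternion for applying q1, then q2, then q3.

q2 · q1 = -0.5624 + 0.3247i - 0.3802j + 0.6585k
q3 · q2 · q1 = 0.2585 + 0.2898i + 0.15j - 0.9092k
0.2585 + 0.2898i + 0.15j - 0.9092k


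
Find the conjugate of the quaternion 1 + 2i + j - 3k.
1 - 2i - j + 3k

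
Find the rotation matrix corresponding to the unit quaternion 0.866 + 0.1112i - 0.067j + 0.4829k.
[[0.5246, -0.8513, -0.0086], [0.8215, 0.5089, -0.2573], [0.2234, 0.1279, 0.9663]]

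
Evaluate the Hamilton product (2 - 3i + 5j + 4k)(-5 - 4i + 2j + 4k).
-48 + 19i - 25j + 2k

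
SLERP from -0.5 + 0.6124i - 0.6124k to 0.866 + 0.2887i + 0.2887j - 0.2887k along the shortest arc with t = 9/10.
-0.9207 - 0.1908i - 0.2821j + 0.1908k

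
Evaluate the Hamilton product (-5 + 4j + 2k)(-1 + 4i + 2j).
-3 - 24i - 6j - 18k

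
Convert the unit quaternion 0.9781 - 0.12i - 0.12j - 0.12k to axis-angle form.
axis = (-√3/3, -√3/3, -√3/3), θ = 24°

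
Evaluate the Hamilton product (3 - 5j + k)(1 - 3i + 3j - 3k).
21 + 3i + j - 23k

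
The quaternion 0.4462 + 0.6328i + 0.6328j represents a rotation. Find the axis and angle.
axis = (√2/2, √2/2, 0), θ = 127°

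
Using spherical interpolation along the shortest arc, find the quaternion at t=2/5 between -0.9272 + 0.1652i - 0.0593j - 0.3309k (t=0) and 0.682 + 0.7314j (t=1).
-0.9012 + 0.1069i - 0.3613j - 0.2141k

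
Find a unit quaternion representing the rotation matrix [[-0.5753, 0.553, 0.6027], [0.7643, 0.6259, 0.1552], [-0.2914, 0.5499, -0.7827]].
0.2588 + 0.3813i + 0.8637j + 0.2041k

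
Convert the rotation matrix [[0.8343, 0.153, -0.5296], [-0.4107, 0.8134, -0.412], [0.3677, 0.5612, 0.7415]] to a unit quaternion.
0.9205 + 0.2643i - 0.2437j - 0.1531k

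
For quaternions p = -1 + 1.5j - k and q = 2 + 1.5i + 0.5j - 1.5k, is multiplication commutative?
No: pq = -4.25 - 3.25i + j - 2.75k ≠ -4.25 + 0.25i + 4j + 1.75k = qp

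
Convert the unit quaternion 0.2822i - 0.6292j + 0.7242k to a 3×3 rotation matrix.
[[-0.8407, -0.3551, 0.4087], [-0.3551, -0.2082, -0.9113], [0.4087, -0.9113, 0.0489]]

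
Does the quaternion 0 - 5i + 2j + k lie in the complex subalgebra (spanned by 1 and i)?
No. The quaternion -5i + 2j + k has j-coefficient y = 2 and k-coefficient z = 1, not both zero, so it does not lie in the complex subalgebra spanned by 1 and i.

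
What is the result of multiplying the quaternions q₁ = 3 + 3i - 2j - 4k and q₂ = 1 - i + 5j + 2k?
24 + 16i + 11j + 15k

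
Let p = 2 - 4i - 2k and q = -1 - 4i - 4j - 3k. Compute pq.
-24 - 12i - 12j + 12k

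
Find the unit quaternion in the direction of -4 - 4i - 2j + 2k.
-0.6325 - 0.6325i - 0.3162j + 0.3162k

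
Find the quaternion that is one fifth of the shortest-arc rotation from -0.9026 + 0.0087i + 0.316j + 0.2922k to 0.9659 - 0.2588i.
-0.9349 + 0.061i + 0.2568j + 0.2374k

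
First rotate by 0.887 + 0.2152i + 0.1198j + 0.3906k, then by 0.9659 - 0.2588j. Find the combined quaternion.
0.8878 + 0.1068i - 0.1138j + 0.433k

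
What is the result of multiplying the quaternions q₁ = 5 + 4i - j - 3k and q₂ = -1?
-5 - 4i + j + 3k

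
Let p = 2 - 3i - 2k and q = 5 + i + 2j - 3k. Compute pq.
7 - 9i - 7j - 22k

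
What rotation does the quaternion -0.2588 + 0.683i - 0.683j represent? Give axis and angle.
axis = (√2/2, -√2/2, 0), θ = 7π/6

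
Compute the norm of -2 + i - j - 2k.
√10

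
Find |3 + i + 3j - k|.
√20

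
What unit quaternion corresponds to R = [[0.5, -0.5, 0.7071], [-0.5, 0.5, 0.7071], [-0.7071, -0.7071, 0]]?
0.7071 - 0.5i + 0.5j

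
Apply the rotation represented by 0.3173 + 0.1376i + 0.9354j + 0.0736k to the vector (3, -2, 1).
(-2.09, -0.94, -2.958)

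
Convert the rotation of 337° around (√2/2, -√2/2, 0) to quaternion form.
-0.9799 + 0.141i - 0.141j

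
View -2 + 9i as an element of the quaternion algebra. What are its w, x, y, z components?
-2 + 9i + 0j + 0k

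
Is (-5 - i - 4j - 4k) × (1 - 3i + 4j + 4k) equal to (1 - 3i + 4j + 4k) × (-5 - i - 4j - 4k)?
No: pq = 24 + 14i - 8j - 40k ≠ 24 + 14i - 40j - 8k = qp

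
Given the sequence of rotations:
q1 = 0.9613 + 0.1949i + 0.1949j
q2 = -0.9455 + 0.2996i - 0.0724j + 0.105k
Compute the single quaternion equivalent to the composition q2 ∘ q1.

q2 · q1 = -0.9532 + 0.0833i - 0.2334j + 0.1734k
-0.9532 + 0.0833i - 0.2334j + 0.1734k


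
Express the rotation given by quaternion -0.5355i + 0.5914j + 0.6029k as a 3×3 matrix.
[[-0.4265, -0.6334, -0.6457], [-0.6334, -0.3005, 0.7131], [-0.6457, 0.7131, -0.273]]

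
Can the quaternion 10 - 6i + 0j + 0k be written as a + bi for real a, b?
Yes. The quaternion 10 - 6i has j- and k-coefficients y = z = 0, so it lies in the complex subalgebra spanned by 1 and i.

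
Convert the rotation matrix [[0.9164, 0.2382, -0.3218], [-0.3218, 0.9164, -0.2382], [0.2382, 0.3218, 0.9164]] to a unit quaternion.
0.9681 + 0.1446i - 0.1446j - 0.1446k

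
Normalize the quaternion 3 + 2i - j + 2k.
0.7071 + 0.4714i - 0.2357j + 0.4714k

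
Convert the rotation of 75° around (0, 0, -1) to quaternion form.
0.7934 - 0.6088k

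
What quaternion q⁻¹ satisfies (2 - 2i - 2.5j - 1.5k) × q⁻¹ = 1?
0.1212 + 0.1212i + 0.1515j + 0.0909k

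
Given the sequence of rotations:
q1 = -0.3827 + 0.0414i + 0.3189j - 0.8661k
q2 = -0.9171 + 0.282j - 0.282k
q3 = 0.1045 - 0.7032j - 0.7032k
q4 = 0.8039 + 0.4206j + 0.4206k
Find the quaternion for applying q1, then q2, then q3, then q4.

q2 · q1 = 0.0168 - 0.1923i - 0.4121j + 0.8905k
q3 · q2 · q1 = 0.3382 - 0.9361i + 0.0803j - 0.054k
q4 · q3 · q2 · q1 = 0.2608 - 0.809i - 0.1869j + 0.4926k
0.2608 - 0.809i - 0.1869j + 0.4926k


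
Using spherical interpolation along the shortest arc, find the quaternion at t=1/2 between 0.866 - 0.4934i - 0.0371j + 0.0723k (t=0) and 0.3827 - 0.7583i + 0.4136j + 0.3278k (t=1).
0.6744 - 0.6761i + 0.2034j + 0.2161k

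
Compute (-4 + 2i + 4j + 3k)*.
-4 - 2i - 4j - 3k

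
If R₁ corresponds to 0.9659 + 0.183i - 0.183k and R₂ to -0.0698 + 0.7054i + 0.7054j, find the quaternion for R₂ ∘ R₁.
-0.1965 + 0.5395i + 0.8104j - 0.1163k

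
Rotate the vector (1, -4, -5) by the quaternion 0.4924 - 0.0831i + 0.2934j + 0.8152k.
(2.138, -0.675, -6.081)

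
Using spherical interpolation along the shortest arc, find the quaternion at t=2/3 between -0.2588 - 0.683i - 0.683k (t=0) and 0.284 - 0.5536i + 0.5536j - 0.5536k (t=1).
0.1064 - 0.6457i + 0.3936j - 0.6457k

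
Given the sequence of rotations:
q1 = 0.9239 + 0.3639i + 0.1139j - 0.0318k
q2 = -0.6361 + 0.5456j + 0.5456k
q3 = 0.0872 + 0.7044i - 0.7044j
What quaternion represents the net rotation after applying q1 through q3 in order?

q2 · q1 = -0.6325 - 0.311i + 0.6302j + 0.3258k
q3 · q2 · q1 = 0.6078 - 0.7021i + 0.271j + 0.2533k
0.6078 - 0.7021i + 0.271j + 0.2533k


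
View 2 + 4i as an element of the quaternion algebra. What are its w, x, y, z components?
2 + 4i + 0j + 0k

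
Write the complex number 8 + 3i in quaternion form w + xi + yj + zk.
8 + 3i + 0j + 0k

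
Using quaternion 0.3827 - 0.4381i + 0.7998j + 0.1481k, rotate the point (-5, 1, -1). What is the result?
(0.32, 2.937, 4.274)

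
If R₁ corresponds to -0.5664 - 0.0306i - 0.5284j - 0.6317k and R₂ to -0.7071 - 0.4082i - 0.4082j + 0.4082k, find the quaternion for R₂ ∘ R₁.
0.4302 + 0.7264i + 0.3345j + 0.4187k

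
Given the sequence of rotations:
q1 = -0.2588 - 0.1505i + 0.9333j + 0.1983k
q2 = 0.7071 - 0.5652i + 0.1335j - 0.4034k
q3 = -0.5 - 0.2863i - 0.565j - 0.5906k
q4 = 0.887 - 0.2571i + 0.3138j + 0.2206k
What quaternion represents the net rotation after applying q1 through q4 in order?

q2 · q1 = -0.3127 + 0.4428i + 0.7982j - 0.2628k
q3 · q2 · q1 = 0.5789 + 0.488i - 0.5592j + 0.3377k
q4 · q3 · q2 · q1 = 0.7399 + 0.5134i - 0.1199j + 0.4179k
0.7399 + 0.5134i - 0.1199j + 0.4179k


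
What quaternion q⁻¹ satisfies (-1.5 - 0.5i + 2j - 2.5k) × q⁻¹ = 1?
-0.1176 + 0.0392i - 0.1569j + 0.1961k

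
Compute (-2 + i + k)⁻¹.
-0.3333 - 0.1667i - 0.1667k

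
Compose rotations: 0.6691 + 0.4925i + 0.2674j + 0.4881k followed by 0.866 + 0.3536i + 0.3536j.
0.3107 + 0.8357i + 0.2956j + 0.3431k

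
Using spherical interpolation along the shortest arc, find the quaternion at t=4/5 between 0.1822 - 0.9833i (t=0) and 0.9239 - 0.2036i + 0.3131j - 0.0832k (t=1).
0.8575 - 0.4288i + 0.2749j - 0.073k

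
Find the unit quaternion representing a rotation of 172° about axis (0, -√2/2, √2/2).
0.0698 - 0.7054j + 0.7054k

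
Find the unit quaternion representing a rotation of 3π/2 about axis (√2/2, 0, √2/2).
-0.7071 + 0.5i + 0.5k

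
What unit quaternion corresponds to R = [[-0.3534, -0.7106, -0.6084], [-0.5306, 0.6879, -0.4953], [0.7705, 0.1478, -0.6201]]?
-0.4226 - 0.3804i + 0.8157j - 0.1065k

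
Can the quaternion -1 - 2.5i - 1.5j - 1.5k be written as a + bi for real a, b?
No. The quaternion -1 - 2.5i - 1.5j - 1.5k has j-coefficient y = -1.5 and k-coefficient z = -1.5, not both zero, so it does not lie in the complex subalgebra spanned by 1 and i.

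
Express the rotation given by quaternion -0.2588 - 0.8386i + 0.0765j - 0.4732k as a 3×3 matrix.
[[0.5405, -0.3732, 0.7541], [0.1166, -0.8543, -0.5065], [0.8332, 0.3617, -0.4182]]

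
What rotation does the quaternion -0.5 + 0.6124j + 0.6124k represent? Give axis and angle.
axis = (0, √2/2, √2/2), θ = 4π/3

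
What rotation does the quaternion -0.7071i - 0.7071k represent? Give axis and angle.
axis = (-√2/2, 0, -√2/2), θ = π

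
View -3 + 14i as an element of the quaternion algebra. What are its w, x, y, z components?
-3 + 14i + 0j + 0k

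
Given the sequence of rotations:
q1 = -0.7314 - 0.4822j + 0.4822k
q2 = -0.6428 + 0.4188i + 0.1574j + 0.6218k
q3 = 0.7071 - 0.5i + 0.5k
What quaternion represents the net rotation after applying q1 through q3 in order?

q2 · q1 = 0.2462 + 0.0694i - 0.0071j - 0.9667k
q3 · q2 · q1 = 0.6921 - 0.0705i - 0.4537j - 0.5569k
0.6921 - 0.0705i - 0.4537j - 0.5569k


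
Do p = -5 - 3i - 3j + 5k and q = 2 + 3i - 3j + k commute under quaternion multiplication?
No: pq = -15 - 9i + 27j + 23k ≠ -15 - 33i - 9j - 13k = qp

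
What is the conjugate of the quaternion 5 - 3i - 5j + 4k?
5 + 3i + 5j - 4k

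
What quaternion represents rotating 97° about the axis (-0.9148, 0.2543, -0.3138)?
0.6626 - 0.6851i + 0.1905j - 0.235k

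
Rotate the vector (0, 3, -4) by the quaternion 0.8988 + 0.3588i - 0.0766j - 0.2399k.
(2.368, 4.315, -0.878)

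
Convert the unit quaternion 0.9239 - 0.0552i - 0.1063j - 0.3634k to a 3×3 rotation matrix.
[[0.7133, 0.6832, -0.1563], [-0.6598, 0.7298, 0.1793], [0.2365, -0.0247, 0.9713]]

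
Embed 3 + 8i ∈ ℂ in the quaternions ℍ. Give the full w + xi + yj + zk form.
3 + 8i + 0j + 0k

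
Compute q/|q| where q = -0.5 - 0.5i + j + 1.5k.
-0.2582 - 0.2582i + 0.5164j + 0.7746k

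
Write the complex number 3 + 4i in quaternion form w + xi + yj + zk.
3 + 4i + 0j + 0k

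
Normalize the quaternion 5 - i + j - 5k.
0.6934 - 0.1387i + 0.1387j - 0.6934k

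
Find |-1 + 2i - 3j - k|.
√15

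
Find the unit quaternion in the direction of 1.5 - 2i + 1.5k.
0.5145 - 0.686i + 0.5145k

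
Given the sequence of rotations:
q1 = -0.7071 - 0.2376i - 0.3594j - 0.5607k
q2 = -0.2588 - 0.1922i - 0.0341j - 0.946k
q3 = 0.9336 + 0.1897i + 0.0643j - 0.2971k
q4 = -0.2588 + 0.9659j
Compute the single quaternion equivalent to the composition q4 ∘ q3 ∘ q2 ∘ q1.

q2 · q1 = -0.4053 - 0.1235i + 0.2341j + 0.875k
q3 · q2 · q1 = -0.1101 - 0.0664i + 0.0632j + 0.9897k
q4 · q3 · q2 · q1 = -0.0326 + 0.9731i - 0.1227j - 0.192k
-0.0326 + 0.9731i - 0.1227j - 0.192k


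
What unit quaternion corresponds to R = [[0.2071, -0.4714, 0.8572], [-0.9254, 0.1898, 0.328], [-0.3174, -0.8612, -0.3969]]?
0.5 - 0.5946i + 0.5873j - 0.227k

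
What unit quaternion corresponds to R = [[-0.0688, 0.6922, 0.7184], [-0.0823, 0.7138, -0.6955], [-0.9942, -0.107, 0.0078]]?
0.6428 + 0.2289i + 0.6661j - 0.3012k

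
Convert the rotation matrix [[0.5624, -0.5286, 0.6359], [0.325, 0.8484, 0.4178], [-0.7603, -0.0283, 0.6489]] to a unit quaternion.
0.8746 - 0.1275i + 0.3991j + 0.244k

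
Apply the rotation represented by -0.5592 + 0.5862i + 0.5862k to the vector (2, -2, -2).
(-2.06, -1.873, 2.06)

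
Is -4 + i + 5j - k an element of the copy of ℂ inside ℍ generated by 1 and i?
No. The quaternion -4 + i + 5j - k has j-coefficient y = 5 and k-coefficient z = -1, not both zero, so it does not lie in the complex subalgebra spanned by 1 and i.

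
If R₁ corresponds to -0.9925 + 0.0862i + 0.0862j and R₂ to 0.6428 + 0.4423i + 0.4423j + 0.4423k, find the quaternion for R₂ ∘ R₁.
-0.7142 - 0.4217i - 0.3454j - 0.439k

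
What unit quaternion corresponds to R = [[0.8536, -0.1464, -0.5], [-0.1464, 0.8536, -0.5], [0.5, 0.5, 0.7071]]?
0.9239 + 0.2706i - 0.2706j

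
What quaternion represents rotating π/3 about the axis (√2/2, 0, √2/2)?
0.866 + 0.3536i + 0.3536k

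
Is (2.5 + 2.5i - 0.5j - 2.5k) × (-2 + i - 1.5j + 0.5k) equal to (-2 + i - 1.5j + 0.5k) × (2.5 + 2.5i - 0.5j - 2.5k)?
No: pq = -7 - 6.5i - 6.5j + 3k ≠ -7 + 1.5i + j + 9.5k = qp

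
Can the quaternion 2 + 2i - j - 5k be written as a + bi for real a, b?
No. The quaternion 2 + 2i - j - 5k has j-coefficient y = -1 and k-coefficient z = -5, not both zero, so it does not lie in the complex subalgebra spanned by 1 and i.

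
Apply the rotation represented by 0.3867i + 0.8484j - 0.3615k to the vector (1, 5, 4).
(1.461, 0.4, -6.301)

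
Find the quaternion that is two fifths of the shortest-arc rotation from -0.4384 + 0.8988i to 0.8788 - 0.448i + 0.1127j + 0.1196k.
-0.6502 + 0.7565i - 0.048j - 0.0509k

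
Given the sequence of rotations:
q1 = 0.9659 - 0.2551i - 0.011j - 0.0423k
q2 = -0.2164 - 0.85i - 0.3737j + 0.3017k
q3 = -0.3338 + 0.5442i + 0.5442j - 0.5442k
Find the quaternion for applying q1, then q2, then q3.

q2 · q1 = -0.4172 - 0.7467i - 0.4715j + 0.2146k
q3 · q2 · q1 = 0.919 - 0.1176i + 0.2199j + 0.3052k
0.919 - 0.1176i + 0.2199j + 0.3052k


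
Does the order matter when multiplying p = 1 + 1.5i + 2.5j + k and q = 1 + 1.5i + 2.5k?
Yes: pq = -3.75 + 9.25i + 0.25j - 0.25k ≠ -3.75 - 3.25i + 4.75j + 7.25k = qp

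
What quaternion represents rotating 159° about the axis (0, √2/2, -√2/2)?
0.1822 + 0.6953j - 0.6953k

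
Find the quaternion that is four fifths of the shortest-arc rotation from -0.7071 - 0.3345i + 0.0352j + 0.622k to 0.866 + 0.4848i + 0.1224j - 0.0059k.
-0.8658 - 0.4715i - 0.0932j + 0.1392k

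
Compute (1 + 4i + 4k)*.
1 - 4i - 4k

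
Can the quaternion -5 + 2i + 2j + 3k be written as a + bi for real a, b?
No. The quaternion -5 + 2i + 2j + 3k has j-coefficient y = 2 and k-coefficient z = 3, not both zero, so it does not lie in the complex subalgebra spanned by 1 and i.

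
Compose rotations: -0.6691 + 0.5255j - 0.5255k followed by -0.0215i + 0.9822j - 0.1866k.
-0.6142 - 0.4037i - 0.6685j + 0.1136k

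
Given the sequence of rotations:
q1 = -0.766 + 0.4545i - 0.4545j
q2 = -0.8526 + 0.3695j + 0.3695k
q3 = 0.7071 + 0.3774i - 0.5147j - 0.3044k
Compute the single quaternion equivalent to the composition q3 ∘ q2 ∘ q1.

q2 · q1 = 0.821 - 0.2196i + 0.2724j - 0.451k
q3 · q2 · q1 = 0.6663 + 0.4696i + 0.0071j - 0.579k
0.6663 + 0.4696i + 0.0071j - 0.579k


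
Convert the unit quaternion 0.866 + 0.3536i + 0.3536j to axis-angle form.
axis = (√2/2, √2/2, 0), θ = π/3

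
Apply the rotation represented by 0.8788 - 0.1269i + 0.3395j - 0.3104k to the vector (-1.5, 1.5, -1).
(-0.852, 2.098, -0.611)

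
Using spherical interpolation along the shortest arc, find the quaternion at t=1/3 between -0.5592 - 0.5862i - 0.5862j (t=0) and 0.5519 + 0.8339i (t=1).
-0.5838 - 0.7027i - 0.4066j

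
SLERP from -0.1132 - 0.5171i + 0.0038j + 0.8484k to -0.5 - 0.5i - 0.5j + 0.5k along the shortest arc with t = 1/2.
-0.329 - 0.5456i - 0.2662j + 0.7233k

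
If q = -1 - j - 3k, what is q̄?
-1 + j + 3k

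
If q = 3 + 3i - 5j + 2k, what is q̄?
3 - 3i + 5j - 2k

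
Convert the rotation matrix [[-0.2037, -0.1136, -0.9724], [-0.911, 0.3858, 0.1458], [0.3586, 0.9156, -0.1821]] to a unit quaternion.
-0.5 - 0.3849i + 0.6655j + 0.3987k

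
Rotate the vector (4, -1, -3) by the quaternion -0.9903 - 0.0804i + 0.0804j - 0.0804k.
(4.508, 0.128, -2.38)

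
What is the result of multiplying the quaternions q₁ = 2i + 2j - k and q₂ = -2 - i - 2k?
-8i + j + 4k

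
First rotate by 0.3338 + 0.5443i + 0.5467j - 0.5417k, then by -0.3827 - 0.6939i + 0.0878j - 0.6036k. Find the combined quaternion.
-0.125 - 0.1575i - 0.8843j - 0.4213k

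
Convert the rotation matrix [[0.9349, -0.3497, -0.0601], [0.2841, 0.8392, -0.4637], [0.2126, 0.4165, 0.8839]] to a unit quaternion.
0.9563 + 0.2301i - 0.0713j + 0.1657k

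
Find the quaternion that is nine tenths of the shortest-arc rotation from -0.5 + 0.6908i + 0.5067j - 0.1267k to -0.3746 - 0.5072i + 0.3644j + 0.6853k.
0.2915 + 0.6003i - 0.2805j - 0.6899k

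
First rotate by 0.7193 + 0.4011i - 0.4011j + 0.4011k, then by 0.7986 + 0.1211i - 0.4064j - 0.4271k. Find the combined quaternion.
0.5342 + 0.0731i - 0.8325j + 0.1275k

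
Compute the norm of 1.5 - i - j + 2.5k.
3.24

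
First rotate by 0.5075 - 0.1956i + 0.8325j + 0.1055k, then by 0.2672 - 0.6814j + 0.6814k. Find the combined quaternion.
0.631 - 0.6914i - 0.2566j + 0.2407k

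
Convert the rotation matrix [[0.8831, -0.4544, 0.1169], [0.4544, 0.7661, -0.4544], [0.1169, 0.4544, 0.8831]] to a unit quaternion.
0.9397 + 0.2418i + 0.2418k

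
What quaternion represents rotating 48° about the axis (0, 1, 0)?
0.9135 + 0.4067j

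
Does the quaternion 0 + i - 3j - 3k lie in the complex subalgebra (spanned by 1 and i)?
No. The quaternion i - 3j - 3k has j-coefficient y = -3 and k-coefficient z = -3, not both zero, so it does not lie in the complex subalgebra spanned by 1 and i.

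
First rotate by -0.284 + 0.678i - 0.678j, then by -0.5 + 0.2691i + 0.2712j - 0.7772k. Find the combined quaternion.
0.1434 - 0.9424i - 0.265j - 0.1456k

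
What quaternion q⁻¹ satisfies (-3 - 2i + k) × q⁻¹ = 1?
-0.2143 + 0.1429i - 0.0714k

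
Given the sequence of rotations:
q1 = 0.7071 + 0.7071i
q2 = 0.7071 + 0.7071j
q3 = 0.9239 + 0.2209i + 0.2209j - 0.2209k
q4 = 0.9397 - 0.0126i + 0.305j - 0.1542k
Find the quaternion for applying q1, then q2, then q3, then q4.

q2 · q1 = 0.5 + 0.5i + 0.5j - 0.5k
q3 · q2 · q1 = 0.1306 + 0.5724i + 0.5724j - 0.5724k
q4 · q3 · q2 · q1 = -0.1329 + 0.4499i + 0.4822j - 0.7398k
-0.1329 + 0.4499i + 0.4822j - 0.7398k


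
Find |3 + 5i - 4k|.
√50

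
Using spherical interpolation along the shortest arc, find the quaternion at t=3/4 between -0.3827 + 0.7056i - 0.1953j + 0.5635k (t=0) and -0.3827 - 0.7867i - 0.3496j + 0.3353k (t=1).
0.2041 + 0.9438i + 0.2406j - 0.0986k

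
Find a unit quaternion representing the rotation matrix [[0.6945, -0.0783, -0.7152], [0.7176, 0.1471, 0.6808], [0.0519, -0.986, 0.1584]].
0.7071 - 0.5893i - 0.2712j + 0.2814k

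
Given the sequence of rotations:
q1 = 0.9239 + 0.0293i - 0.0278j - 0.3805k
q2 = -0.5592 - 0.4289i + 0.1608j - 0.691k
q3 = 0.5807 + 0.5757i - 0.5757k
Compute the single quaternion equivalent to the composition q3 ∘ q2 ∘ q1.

q2 · q1 = -0.7625 - 0.493i - 0.0193j - 0.4184k
q3 · q2 · q1 = -0.3998 - 0.7364i + 0.5135j + 0.1849k
-0.3998 - 0.7364i + 0.5135j + 0.1849k


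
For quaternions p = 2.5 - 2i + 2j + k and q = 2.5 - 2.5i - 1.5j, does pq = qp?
No: pq = 4.25 - 9.75i - 1.25j + 10.5k ≠ 4.25 - 12.75i + 3.75j - 5.5k = qp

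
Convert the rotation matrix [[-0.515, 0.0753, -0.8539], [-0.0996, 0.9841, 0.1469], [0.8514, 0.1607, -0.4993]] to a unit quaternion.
-0.4924 - 0.007i + 0.8658j + 0.0888k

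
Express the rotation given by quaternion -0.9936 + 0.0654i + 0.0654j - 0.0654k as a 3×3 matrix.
[[0.9829, -0.1214, -0.1385], [0.1385, 0.9829, 0.1214], [0.1214, -0.1385, 0.9829]]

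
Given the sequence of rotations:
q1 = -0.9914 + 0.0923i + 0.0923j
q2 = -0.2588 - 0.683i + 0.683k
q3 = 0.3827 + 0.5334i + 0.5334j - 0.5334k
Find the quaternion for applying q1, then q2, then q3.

q2 · q1 = 0.3196 + 0.5902i + 0.0392j - 0.7402k
q3 · q2 · q1 = -0.6082 + 0.0224i + 0.2655j - 0.7477k
-0.6082 + 0.0224i + 0.2655j - 0.7477k


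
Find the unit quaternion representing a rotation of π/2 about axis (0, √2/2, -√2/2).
0.7071 + 0.5j - 0.5k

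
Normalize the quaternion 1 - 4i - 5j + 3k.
0.14 - 0.5601i - 0.7001j + 0.4201k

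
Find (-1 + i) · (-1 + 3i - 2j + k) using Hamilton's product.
-2 - 4i + j - 3k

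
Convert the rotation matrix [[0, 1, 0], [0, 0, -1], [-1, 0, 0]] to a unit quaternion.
-0.5 - 0.5i - 0.5j + 0.5k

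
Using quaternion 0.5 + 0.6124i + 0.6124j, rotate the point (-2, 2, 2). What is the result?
(2.225, -2.225, 1.449)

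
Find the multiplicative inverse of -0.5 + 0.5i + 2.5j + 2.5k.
-0.0385 - 0.0385i - 0.1923j - 0.1923k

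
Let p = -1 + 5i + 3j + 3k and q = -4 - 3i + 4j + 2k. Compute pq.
1 - 23i - 35j + 15k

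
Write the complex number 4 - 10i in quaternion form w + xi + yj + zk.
4 - 10i + 0j + 0k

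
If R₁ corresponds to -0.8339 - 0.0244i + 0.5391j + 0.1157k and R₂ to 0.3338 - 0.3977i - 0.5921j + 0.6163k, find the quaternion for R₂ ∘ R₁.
-0.0402 - 0.0773i + 0.7047j - 0.7042k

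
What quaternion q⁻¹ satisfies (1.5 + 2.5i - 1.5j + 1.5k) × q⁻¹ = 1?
0.1154 - 0.1923i + 0.1154j - 0.1154k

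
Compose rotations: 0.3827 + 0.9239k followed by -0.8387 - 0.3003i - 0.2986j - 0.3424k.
-0.0046 - 0.3908i + 0.1632j - 0.9059k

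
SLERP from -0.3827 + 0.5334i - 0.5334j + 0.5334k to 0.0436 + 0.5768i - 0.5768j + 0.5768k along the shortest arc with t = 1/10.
-0.342 + 0.5425i - 0.5425j + 0.5425k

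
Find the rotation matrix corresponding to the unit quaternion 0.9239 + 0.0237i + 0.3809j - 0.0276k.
[[0.7083, 0.0691, 0.7025], [-0.0329, 0.9974, -0.0648], [-0.7051, 0.0228, 0.7087]]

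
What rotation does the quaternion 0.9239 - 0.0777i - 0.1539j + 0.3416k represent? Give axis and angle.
axis = (-0.2031, -0.4022, 0.8927), θ = π/4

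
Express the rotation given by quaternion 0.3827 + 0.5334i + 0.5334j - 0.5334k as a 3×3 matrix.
[[-0.1381, 0.9773, -0.1608], [0.1608, -0.1381, -0.9773], [-0.9773, -0.1608, -0.1381]]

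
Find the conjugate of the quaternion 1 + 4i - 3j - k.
1 - 4i + 3j + k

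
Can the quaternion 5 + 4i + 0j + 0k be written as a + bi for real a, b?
Yes. The quaternion 5 + 4i has j- and k-coefficients y = z = 0, so it lies in the complex subalgebra spanned by 1 and i.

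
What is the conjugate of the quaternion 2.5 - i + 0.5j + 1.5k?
2.5 + i - 0.5j - 1.5k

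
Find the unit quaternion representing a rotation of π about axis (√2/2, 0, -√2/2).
0.7071i - 0.7071k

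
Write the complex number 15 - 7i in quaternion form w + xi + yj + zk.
15 - 7i + 0j + 0k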